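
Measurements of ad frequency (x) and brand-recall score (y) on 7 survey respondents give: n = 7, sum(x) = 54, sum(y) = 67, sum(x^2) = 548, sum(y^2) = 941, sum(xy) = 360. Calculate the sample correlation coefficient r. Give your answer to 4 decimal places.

-0.7903

Numerator: nΣxy − (Σx)(Σy) = 7·360 − (54)(67) = -1098
Denominator: √[(nΣx²−(Σx)²)(nΣy²−(Σy)²)]
  nΣx²−(Σx)² = 7·548 − 2916 = 920;  nΣy²−(Σy)² = 7·941 − 4489 = 2098
  √(920·2098) = √1930160 = 1389.3020
r = -1098 / 1389.3020 = -0.7903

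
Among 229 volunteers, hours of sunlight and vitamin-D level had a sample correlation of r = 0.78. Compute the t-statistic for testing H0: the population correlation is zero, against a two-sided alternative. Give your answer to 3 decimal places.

18.780

t = r·√(n−2) / √(1−r²) with r = 0.78, n = 229
  = 0.78·√227 / √(1 − 0.6084)
  = 0.78·15.066519 / 0.625780
  = 11.751885 / 0.625780 = 18.780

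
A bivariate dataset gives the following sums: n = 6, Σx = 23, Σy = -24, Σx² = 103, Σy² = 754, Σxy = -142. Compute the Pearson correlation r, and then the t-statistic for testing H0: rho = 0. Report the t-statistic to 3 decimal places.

-1.174

S_xy = nΣxy − ΣxΣy = 6·(-142) − 23·(-24) = -852 − (-552) = -300
S_xx = nΣx² − (Σx)² = 6·103 − 23² = 618 − 529 = 89
S_yy = nΣy² − (Σy)² = 6·754 − (-24)² = 4524 − 576 = 3948
r = S_xy / √(S_xx·S_yy) = -300 / √(89·3948) = -300 / √351372 = -300 / 592.7664 = -0.5061
t = r·√(n−2)/√(1−r²) = -0.5061·√4 / √(1−0.256137) = -1.012200 / 0.862475 = -1.174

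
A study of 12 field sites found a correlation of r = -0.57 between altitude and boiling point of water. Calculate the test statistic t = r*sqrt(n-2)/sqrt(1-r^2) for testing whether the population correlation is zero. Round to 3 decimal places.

-2.194

1 − r² = 1 − 0.3249 = 0.6751;  √(1−r²) = 0.821645
√(n−2) = √10 = 3.162278
t = r·√(n−2)/√(1−r²) = -0.57 · 3.162278 / 0.821645 = -2.194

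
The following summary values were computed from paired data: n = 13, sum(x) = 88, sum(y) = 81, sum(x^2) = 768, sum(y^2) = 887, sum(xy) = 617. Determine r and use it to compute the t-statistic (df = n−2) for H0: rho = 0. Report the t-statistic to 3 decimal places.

S_xy = nΣxy − ΣxΣy = 13·617 − 88·81 = 8021 − 7128 = 893
S_xx = nΣx² − (Σx)² = 13·768 − 88² = 9984 − 7744 = 2240
S_yy = nΣy² − (Σy)² = 13·887 − 81² = 11531 − 6561 = 4970
r = S_xy / √(S_xx·S_yy) = 893 / √(2240·4970) = 893 / √11132800 = 893 / 3336.5851 = 0.2676
t = r·√(n−2)/√(1−r²) = 0.2676·√11 / √(1−0.071610) = 0.887529 / 0.963530 = 0.921

0.921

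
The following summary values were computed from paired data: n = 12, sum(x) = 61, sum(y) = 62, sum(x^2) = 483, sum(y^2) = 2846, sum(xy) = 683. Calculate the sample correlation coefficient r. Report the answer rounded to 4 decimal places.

S_xy = nΣxy − ΣxΣy = 12·683 − 61·62 = 8196 − 3782 = 4414
S_xx = nΣx² − (Σx)² = 12·483 − 61² = 5796 − 3721 = 2075
S_yy = nΣy² − (Σy)² = 12·2846 − 62² = 34152 − 3844 = 30308
r = S_xy / √(S_xx·S_yy) = 4414 / √(2075·30308) = 4414 / √62889100 = 4414 / 7930.2648 = 0.5566

0.5566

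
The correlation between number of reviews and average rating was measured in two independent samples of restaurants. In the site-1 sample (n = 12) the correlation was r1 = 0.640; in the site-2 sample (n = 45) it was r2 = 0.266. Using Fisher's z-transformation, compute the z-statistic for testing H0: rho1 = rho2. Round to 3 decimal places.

Fisher z-transforms: z1 = atanh(0.640) = 0.758174, z2 = atanh(0.266) = 0.272554; difference d = 0.485620
Var(d) = 1/9 + 1/42 = 0.1111111 + 0.0238095 = 0.1349206
z = d/√Var(d) = 0.485620 / √0.1349206 = 0.485620 / 0.367315 = 1.322

1.322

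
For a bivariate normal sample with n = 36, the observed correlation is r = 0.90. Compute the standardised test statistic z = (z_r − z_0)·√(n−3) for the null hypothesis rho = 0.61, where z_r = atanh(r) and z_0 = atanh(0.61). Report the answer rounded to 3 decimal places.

4.385

Fisher z: atanh(0.90) = 1.472219, atanh(0.61) = 0.708921
z = (z_r − z_0)·√(n−3) = (1.472219 − 0.708921)·√33 = 0.763298 · 5.744563 = 4.385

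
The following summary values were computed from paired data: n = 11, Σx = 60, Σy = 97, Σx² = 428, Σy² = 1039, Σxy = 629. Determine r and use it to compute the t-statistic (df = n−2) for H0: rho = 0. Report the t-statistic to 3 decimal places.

Numerator: nΣxy − (Σx)(Σy) = 11·629 − (60)(97) = 1099
Denominator: √[(nΣx²−(Σx)²)(nΣy²−(Σy)²)]
  nΣx²−(Σx)² = 11·428 − 3600 = 1108;  nΣy²−(Σy)² = 11·1039 − 9409 = 2020
  √(1108·2020) = √2238160 = 1496.0481
r = 1099 / 1496.0481 = 0.7346
t = r·√(n−2)/√(1−r²) = 0.7346·√9 / √(1−0.539637) = 2.203800 / 0.678501 = 3.248

3.248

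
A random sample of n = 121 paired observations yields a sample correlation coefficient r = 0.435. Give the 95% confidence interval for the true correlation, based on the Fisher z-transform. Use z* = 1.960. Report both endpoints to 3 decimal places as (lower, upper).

(0.278, 0.569)

Fisher z: z_r = atanh(r) = ½·ln((1+0.435)/(1−0.435)) = 0.466047
SE(z) = 1/√(n−3) = 1/√118 = 0.092057
95% ⇒ z* = 1.960; margin = 1.960·0.092057 = 0.180432
CI on z-scale: (0.285615, 0.646479)
Back-transform: tanh(0.285615) = 0.278094, tanh(0.646479) = 0.569295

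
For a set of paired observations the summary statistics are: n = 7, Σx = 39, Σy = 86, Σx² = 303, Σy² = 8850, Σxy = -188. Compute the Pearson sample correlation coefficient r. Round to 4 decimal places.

Numerator: nΣxy − (Σx)(Σy) = 7·(-188) − (39)(86) = -4670
Denominator: √[(nΣx²−(Σx)²)(nΣy²−(Σy)²)]
  nΣx²−(Σx)² = 7·303 − 1521 = 600;  nΣy²−(Σy)² = 7·8850 − 7396 = 54554
  √(600·54554) = √32732400 = 5721.2236
r = -4670 / 5721.2236 = -0.8163

-0.8163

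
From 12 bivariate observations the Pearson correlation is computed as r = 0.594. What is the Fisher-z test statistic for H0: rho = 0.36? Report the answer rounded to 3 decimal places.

z_r = atanh(0.594) = 0.683824,  z_0 = atanh(0.36) = 0.376886
SE = 1/√(n−3) = 1/√9 = 0.333333
z = (z_r − z_0)/SE = (0.683824 − 0.376886) / 0.333333 = 0.306938 / 0.333333 = 0.921

0.921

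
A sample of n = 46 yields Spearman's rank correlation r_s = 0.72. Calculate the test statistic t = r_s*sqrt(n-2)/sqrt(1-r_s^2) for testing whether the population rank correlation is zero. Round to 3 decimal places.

1 − r_s² = 1 − 0.5184 = 0.4816;  √(1−r_s²) = 0.693974
√(n−2) = √44 = 6.633250
t = r_s·√(n−2)/√(1−r_s²) = 0.72 · 6.633250 / 0.693974 = 6.882

6.882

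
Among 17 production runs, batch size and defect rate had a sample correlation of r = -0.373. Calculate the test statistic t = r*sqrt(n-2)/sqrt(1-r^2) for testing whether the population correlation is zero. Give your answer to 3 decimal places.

-1.557

1 − r² = 1 − 0.139129 = 0.860871;  √(1−r²) = 0.927831
√(n−2) = √15 = 3.872983
t = r·√(n−2)/√(1−r²) = -0.373 · 3.872983 / 0.927831 = -1.557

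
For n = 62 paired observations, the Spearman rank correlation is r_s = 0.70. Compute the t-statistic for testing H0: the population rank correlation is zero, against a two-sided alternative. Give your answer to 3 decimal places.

t = r_s·√(n−2) / √(1−r_s²) with r_s = 0.70, n = 62
  = 0.70·√60 / √(1 − 0.4900)
  = 0.70·7.745967 / 0.714143
  = 5.422177 / 0.714143 = 7.593

7.593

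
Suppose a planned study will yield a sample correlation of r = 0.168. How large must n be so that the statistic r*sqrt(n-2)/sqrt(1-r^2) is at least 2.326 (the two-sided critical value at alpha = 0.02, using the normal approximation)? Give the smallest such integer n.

189

r√(n−2)/√(1−r²) ≥ 2.326  ⇔  n−2 ≥ (2.326)²·(1−r²)/r²
(1−r²)/r² = (1−0.028224)/0.028224 = 34.4308
n ≥ 2 + 5.410276·34.4308 = 2 + 186.2801 = 188.2801
⌈188.2801⌉ = 189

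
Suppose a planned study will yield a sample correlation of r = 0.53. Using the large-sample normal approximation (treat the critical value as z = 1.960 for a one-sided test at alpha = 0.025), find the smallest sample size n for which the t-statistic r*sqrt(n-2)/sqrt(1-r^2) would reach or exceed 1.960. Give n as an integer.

12

Need r·√(n−2)/√(1−r²) ≥ 1.960
√(n−2) ≥ 1.960·√(1−0.2809) / 0.53 = 1.960·0.847998 / 0.53 = 3.1360
n−2 ≥ 9.8345  ⇒  n ≥ 11.8345
Smallest integer n = 12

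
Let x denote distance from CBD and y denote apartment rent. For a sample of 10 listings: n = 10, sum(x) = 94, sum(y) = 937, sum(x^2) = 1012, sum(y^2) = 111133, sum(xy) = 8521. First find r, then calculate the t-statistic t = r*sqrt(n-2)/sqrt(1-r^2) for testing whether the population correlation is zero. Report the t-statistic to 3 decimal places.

Numerator: nΣxy − (Σx)(Σy) = 10·8521 − (94)(937) = -2868
Denominator: √[(nΣx²−(Σx)²)(nΣy²−(Σy)²)]
  nΣx²−(Σx)² = 10·1012 − 8836 = 1284;  nΣy²−(Σy)² = 10·111133 − 877969 = 233361
  √(1284·233361) = √299635524 = 17309.9834
r = -2868 / 17309.9834 = -0.1657
t = r·√(n−2)/√(1−r²) = -0.1657·√8 / √(1−0.027456) = -0.468670 / 0.986176 = -0.475

-0.475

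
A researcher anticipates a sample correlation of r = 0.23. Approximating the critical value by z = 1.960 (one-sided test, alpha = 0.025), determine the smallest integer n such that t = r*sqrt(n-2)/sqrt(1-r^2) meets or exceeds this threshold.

71

Need r·√(n−2)/√(1−r²) ≥ 1.960
√(n−2) ≥ 1.960·√(1−0.0529) / 0.23 = 1.960·0.973191 / 0.23 = 8.2933
n−2 ≥ 68.7788  ⇒  n ≥ 70.7788
Smallest integer n = 71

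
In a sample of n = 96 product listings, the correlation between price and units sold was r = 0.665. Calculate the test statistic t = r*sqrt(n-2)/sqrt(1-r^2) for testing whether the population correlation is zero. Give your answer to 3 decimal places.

8.633

1 − r² = 1 − 0.442225 = 0.557775;  √(1−r²) = 0.746843
√(n−2) = √94 = 9.695360
t = r·√(n−2)/√(1−r²) = 0.665 · 9.695360 / 0.746843 = 8.633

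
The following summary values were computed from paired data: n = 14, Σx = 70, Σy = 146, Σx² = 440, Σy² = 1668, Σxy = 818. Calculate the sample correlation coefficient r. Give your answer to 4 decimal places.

S_xy = nΣxy − ΣxΣy = 14·818 − 70·146 = 11452 − 10220 = 1232
S_xx = nΣx² − (Σx)² = 14·440 − 70² = 6160 − 4900 = 1260
S_yy = nΣy² − (Σy)² = 14·1668 − 146² = 23352 − 21316 = 2036
r = S_xy / √(S_xx·S_yy) = 1232 / √(1260·2036) = 1232 / √2565360 = 1232 / 1601.6741 = 0.7692

0.7692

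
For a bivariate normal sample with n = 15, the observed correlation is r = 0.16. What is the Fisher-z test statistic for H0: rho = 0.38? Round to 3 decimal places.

z_r = atanh(0.16) = 0.161387,  z_0 = atanh(0.38) = 0.400060
SE = 1/√(n−3) = 1/√12 = 0.288675
z = (z_r − z_0)/SE = (0.161387 − 0.400060) / 0.288675 = -0.238673 / 0.288675 = -0.827

-0.827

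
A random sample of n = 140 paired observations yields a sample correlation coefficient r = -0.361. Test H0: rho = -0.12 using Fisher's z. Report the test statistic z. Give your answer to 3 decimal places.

z_r = atanh(-0.361) = -0.378035,  z_0 = atanh(-0.12) = -0.120581
SE = 1/√(n−3) = 1/√137 = 0.085436
z = (z_r − z_0)/SE = (-0.378035 − (-0.120581)) / 0.085436 = -0.257454 / 0.085436 = -3.013

-3.013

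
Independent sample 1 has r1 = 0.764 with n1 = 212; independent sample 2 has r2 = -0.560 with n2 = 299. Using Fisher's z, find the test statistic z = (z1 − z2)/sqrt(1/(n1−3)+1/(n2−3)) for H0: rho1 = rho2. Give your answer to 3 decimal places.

Fisher z-transforms: z1 = atanh(0.764) = 1.005754, z2 = atanh(-0.560) = -0.632833; difference d = 1.638587
Var(d) = 1/209 + 1/296 = 0.0047847 + 0.0033784 = 0.0081631
z = d/√Var(d) = 1.638587 / √0.0081631 = 1.638587 / 0.090350 = 18.136

18.136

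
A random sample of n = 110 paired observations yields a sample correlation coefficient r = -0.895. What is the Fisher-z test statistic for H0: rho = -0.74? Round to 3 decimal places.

-5.131

z_r = atanh(-0.895) = -1.446507,  z_0 = atanh(-0.74) = -0.950479
SE = 1/√(n−3) = 1/√107 = 0.096674
z = (z_r − z_0)/SE = (-1.446507 − (-0.950479)) / 0.096674 = -0.496028 / 0.096674 = -5.131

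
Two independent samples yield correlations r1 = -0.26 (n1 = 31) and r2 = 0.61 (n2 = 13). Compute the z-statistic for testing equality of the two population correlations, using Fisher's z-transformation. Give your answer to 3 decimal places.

z1 = atanh(-0.26) = -0.266108,  z2 = atanh(0.61) = 0.708921
SE = √(1/(n1−3) + 1/(n2−3)) = √(1/28 + 1/10) = √(0.0357143 + 0.1000000) = √0.1357143 = 0.368394
z = (z1 − z2)/SE = (-0.266108 − 0.708921) / 0.368394 = -0.975029 / 0.368394 = -2.647

-2.647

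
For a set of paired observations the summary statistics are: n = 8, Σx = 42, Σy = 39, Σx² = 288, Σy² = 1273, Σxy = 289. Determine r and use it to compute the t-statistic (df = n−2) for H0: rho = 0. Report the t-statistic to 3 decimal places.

S_xy = nΣxy − ΣxΣy = 8·289 − 42·39 = 2312 − 1638 = 674
S_xx = nΣx² − (Σx)² = 8·288 − 42² = 2304 − 1764 = 540
S_yy = nΣy² − (Σy)² = 8·1273 − 39² = 10184 − 1521 = 8663
r = S_xy / √(S_xx·S_yy) = 674 / √(540·8663) = 674 / √4678020 = 674 / 2162.8731 = 0.3116
t = r·√(n−2)/√(1−r²) = 0.3116·√6 / √(1−0.097095) = 0.763261 / 0.950213 = 0.803

0.803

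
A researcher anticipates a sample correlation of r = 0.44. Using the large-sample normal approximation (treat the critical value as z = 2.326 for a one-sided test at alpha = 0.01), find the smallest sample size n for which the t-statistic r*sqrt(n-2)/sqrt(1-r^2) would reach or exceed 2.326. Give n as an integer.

25

Need r·√(n−2)/√(1−r²) ≥ 2.326
√(n−2) ≥ 2.326·√(1−0.1936) / 0.44 = 2.326·0.897998 / 0.44 = 4.7471
n−2 ≥ 22.5350  ⇒  n ≥ 24.5350
Smallest integer n = 25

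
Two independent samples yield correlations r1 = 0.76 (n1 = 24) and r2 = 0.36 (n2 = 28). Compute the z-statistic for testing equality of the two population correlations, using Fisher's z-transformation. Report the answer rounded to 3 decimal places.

2.092

z1 = atanh(0.76) = 0.996215,  z2 = atanh(0.36) = 0.376886
SE = √(1/(n1−3) + 1/(n2−3)) = √(1/21 + 1/25) = √(0.0476190 + 0.0400000) = √0.0876190 = 0.296005
z = (z1 − z2)/SE = (0.996215 − 0.376886) / 0.296005 = 0.619329 / 0.296005 = 2.092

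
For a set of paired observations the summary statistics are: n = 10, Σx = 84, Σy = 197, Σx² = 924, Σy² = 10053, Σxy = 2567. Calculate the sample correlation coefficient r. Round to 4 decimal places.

0.7857

S_xy = nΣxy − ΣxΣy = 10·2567 − 84·197 = 25670 − 16548 = 9122
S_xx = nΣx² − (Σx)² = 10·924 − 84² = 9240 − 7056 = 2184
S_yy = nΣy² − (Σy)² = 10·10053 − 197² = 100530 − 38809 = 61721
r = S_xy / √(S_xx·S_yy) = 9122 / √(2184·61721) = 9122 / √134798664 = 9122 / 11610.2827 = 0.7857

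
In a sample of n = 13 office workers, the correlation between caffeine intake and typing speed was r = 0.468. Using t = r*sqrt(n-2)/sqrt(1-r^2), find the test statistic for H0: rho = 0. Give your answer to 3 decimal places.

1 − r² = 1 − 0.219024 = 0.780976;  √(1−r²) = 0.883728
√(n−2) = √11 = 3.316625
t = r·√(n−2)/√(1−r²) = 0.468 · 3.316625 / 0.883728 = 1.756

1.756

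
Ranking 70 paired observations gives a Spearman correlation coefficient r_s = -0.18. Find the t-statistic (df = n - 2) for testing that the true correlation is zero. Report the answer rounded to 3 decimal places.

-1.509

1 − r_s² = 1 − 0.0324 = 0.9676;  √(1−r_s²) = 0.983667
√(n−2) = √68 = 8.246211
t = r_s·√(n−2)/√(1−r_s²) = -0.18 · 8.246211 / 0.983667 = -1.509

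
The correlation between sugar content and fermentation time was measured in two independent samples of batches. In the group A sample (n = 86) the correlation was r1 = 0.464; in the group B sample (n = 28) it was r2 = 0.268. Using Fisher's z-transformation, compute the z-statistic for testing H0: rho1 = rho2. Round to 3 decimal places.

0.998

Fisher z-transforms: z1 = atanh(0.464) = 0.502397, z2 = atanh(0.268) = 0.274708; difference d = 0.227689
Var(d) = 1/83 + 1/25 = 0.0120482 + 0.0400000 = 0.0520482
z = d/√Var(d) = 0.227689 / √0.0520482 = 0.227689 / 0.228141 = 0.998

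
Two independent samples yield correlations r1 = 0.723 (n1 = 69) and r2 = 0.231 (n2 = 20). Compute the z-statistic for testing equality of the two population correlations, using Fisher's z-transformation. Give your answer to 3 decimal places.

Fisher z-transforms: z1 = atanh(0.723) = 0.913902, z2 = atanh(0.231) = 0.235246; difference d = 0.678656
Var(d) = 1/66 + 1/17 = 0.0151515 + 0.0588235 = 0.0739750
z = d/√Var(d) = 0.678656 / √0.0739750 = 0.678656 / 0.271983 = 2.495

2.495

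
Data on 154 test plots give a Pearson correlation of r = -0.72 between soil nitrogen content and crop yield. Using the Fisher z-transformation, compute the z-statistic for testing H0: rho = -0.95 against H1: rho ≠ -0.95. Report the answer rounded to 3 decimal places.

Fisher z: atanh(-0.72) = -0.907645, atanh(-0.95) = -1.831781
z = (z_r − z_0)·√(n−3) = (-0.907645 − (-1.831781))·√151 = 0.924136 · 12.288206 = 11.356

11.356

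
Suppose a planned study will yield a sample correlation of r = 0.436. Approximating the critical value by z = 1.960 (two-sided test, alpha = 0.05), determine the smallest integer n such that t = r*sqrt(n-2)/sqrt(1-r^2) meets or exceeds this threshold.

19

Need r·√(n−2)/√(1−r²) ≥ 1.960
√(n−2) ≥ 1.960·√(1−0.190096) / 0.436 = 1.960·0.899947 / 0.436 = 4.0456
n−2 ≥ 16.3669  ⇒  n ≥ 18.3669
Smallest integer n = 19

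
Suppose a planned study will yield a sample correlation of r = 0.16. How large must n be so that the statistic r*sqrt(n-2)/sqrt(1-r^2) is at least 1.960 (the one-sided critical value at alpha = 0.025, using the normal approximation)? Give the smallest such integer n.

r√(n−2)/√(1−r²) ≥ 1.960  ⇔  n−2 ≥ (1.960)²·(1−r²)/r²
(1−r²)/r² = (1−0.0256)/0.0256 = 38.0625
n ≥ 2 + 3.8416·38.0625 = 2 + 146.2209 = 148.2209
⌈148.2209⌉ = 149

149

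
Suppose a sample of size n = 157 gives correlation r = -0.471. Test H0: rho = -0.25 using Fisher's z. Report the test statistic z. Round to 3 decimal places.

-3.176

Fisher z: atanh(-0.471) = -0.511355, atanh(-0.25) = -0.255413
z = (z_r − z_0)·√(n−3) = (-0.511355 − (-0.255413))·√154 = -0.255942 · 12.409674 = -3.176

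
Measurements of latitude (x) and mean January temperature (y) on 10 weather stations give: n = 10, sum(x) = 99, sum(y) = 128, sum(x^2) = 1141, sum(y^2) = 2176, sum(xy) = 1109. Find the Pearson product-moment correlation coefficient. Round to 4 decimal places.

-0.5379

S_xy = nΣxy − ΣxΣy = 10·1109 − 99·128 = 11090 − 12672 = -1582
S_xx = nΣx² − (Σx)² = 10·1141 − 99² = 11410 − 9801 = 1609
S_yy = nΣy² − (Σy)² = 10·2176 − 128² = 21760 − 16384 = 5376
r = S_xy / √(S_xx·S_yy) = -1582 / √(1609·5376) = -1582 / √8649984 = -1582 / 2941.0855 = -0.5379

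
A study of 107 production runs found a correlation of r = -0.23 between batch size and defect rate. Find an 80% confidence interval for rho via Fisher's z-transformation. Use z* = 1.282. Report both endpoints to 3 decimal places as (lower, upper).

(-0.345, -0.108)

Fisher z: z_r = atanh(r) = ½·ln((1+(-0.23))/(1−(-0.23))) = -0.234189
SE(z) = 1/√(n−3) = 1/√104 = 0.098058
80% ⇒ z* = 1.282; margin = 1.282·0.098058 = 0.125710
CI on z-scale: (-0.359899, -0.108479)
Back-transform: tanh(-0.359899) = -0.345125, tanh(-0.108479) = -0.108055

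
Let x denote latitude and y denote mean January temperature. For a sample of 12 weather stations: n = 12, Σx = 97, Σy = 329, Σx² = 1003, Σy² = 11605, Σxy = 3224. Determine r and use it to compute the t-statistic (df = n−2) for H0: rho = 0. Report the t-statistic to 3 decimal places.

3.591

S_xy = nΣxy − ΣxΣy = 12·3224 − 97·329 = 38688 − 31913 = 6775
S_xx = nΣx² − (Σx)² = 12·1003 − 97² = 12036 − 9409 = 2627
S_yy = nΣy² − (Σy)² = 12·11605 − 329² = 139260 − 108241 = 31019
r = S_xy / √(S_xx·S_yy) = 6775 / √(2627·31019) = 6775 / √81486913 = 6775 / 9027.0102 = 0.7505
t = r·√(n−2)/√(1−r²) = 0.7505·√10 / √(1−0.563250) = 2.373289 / 0.660871 = 3.591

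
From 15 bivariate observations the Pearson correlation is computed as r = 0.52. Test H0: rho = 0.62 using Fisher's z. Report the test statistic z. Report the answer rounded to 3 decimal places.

-0.515

z_r = atanh(0.52) = 0.576340,  z_0 = atanh(0.62) = 0.725005
SE = 1/√(n−3) = 1/√12 = 0.288675
z = (z_r − z_0)/SE = (0.576340 − 0.725005) / 0.288675 = -0.148665 / 0.288675 = -0.515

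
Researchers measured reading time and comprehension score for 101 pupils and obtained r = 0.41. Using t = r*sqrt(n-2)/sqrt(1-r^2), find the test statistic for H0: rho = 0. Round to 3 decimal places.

4.473

t = r·√(n−2) / √(1−r²) with r = 0.41, n = 101
  = 0.41·√99 / √(1 − 0.1681)
  = 0.41·9.949874 / 0.912086
  = 4.079448 / 0.912086 = 4.473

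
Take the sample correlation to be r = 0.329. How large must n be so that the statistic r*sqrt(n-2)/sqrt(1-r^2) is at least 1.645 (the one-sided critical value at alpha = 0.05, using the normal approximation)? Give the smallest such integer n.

25

Need r·√(n−2)/√(1−r²) ≥ 1.645
√(n−2) ≥ 1.645·√(1−0.108241) / 0.329 = 1.645·0.944330 / 0.329 = 4.7216
n−2 ≥ 22.2935  ⇒  n ≥ 24.2935
Smallest integer n = 25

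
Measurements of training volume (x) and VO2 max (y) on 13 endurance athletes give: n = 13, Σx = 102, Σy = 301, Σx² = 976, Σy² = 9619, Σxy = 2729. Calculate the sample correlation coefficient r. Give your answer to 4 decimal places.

0.5383

S_xy = nΣxy − ΣxΣy = 13·2729 − 102·301 = 35477 − 30702 = 4775
S_xx = nΣx² − (Σx)² = 13·976 − 102² = 12688 − 10404 = 2284
S_yy = nΣy² − (Σy)² = 13·9619 − 301² = 125047 − 90601 = 34446
r = S_xy / √(S_xx·S_yy) = 4775 / √(2284·34446) = 4775 / √78674664 = 4775 / 8869.8740 = 0.5383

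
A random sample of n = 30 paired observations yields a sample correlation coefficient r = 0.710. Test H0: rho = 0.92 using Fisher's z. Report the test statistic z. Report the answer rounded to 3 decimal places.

-3.647

Fisher z: atanh(0.710) = 0.887184, atanh(0.92) = 1.589027
z = (z_r − z_0)·√(n−3) = (0.887184 − 1.589027)·√27 = -0.701843 · 5.196152 = -3.647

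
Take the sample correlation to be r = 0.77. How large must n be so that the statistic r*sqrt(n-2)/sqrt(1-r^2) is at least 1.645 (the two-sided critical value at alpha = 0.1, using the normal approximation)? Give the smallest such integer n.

r√(n−2)/√(1−r²) ≥ 1.645  ⇔  n−2 ≥ (1.645)²·(1−r²)/r²
(1−r²)/r² = (1−0.5929)/0.5929 = 0.6866
n ≥ 2 + 2.706025·0.6866 = 2 + 1.8580 = 3.8580
⌈3.8580⌉ = 4

4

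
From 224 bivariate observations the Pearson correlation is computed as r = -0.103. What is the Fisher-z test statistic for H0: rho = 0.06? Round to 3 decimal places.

z_r = atanh(-0.103) = -0.103367,  z_0 = atanh(0.06) = 0.060072
SE = 1/√(n−3) = 1/√221 = 0.067267
z = (z_r − z_0)/SE = (-0.103367 − 0.060072) / 0.067267 = -0.163439 / 0.067267 = -2.430

-2.430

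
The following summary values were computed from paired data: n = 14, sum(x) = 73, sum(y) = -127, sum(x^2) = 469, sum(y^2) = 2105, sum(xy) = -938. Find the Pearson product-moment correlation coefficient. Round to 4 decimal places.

-0.9504

Numerator: nΣxy − (Σx)(Σy) = 14·(-938) − (73)(-127) = -3861
Denominator: √[(nΣx²−(Σx)²)(nΣy²−(Σy)²)]
  nΣx²−(Σx)² = 14·469 − 5329 = 1237;  nΣy²−(Σy)² = 14·2105 − 16129 = 13341
  √(1237·13341) = √16502817 = 4062.3659
r = -3861 / 4062.3659 = -0.9504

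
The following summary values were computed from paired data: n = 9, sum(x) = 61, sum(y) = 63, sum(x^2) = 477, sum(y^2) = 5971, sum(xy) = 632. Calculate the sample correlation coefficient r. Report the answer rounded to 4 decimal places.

S_xy = nΣxy − ΣxΣy = 9·632 − 61·63 = 5688 − 3843 = 1845
S_xx = nΣx² − (Σx)² = 9·477 − 61² = 4293 − 3721 = 572
S_yy = nΣy² − (Σy)² = 9·5971 − 63² = 53739 − 3969 = 49770
r = S_xy / √(S_xx·S_yy) = 1845 / √(572·49770) = 1845 / √28468440 = 1845 / 5335.5824 = 0.3458

0.3458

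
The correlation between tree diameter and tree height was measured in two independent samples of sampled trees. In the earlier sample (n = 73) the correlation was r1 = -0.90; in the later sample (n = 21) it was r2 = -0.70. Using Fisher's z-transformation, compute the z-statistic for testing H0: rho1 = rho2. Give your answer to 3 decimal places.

-2.289

z1 = atanh(-0.90) = -1.472219,  z2 = atanh(-0.70) = -0.867301
SE = √(1/(n1−3) + 1/(n2−3)) = √(1/70 + 1/18) = √(0.0142857 + 0.0555556) = √0.0698413 = 0.264275
z = (z1 − z2)/SE = (-1.472219 − (-0.867301)) / 0.264275 = -0.604918 / 0.264275 = -2.289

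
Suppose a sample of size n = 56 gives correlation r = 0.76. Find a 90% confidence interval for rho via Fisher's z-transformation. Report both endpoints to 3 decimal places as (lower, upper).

z_r = atanh(0.76) = 0.996215;  SE = 1/√(n−3) = 1/√53 = 0.137361
z-limits: 0.996215 ± 1.645·0.137361 = 0.996215 ± 0.225959 = [0.770256, 1.222174]
ρ-limits: (tanh 0.770256, tanh 1.222174) = (0.647, 0.840)

(0.647, 0.840)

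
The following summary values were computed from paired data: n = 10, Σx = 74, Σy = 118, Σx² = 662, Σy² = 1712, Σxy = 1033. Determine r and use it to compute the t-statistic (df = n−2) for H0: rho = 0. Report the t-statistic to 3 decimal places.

Numerator: nΣxy − (Σx)(Σy) = 10·1033 − (74)(118) = 1598
Denominator: √[(nΣx²−(Σx)²)(nΣy²−(Σy)²)]
  nΣx²−(Σx)² = 10·662 − 5476 = 1144;  nΣy²−(Σy)² = 10·1712 − 13924 = 3196
  √(1144·3196) = √3656224 = 1912.1255
r = 1598 / 1912.1255 = 0.8357
t = r·√(n−2)/√(1−r²) = 0.8357·√8 / √(1−0.698394) = 2.363717 / 0.549187 = 4.304

4.304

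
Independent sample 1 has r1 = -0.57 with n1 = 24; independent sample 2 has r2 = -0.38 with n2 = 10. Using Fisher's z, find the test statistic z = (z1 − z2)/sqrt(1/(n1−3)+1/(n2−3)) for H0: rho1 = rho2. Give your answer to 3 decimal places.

Fisher z-transforms: z1 = atanh(-0.57) = -0.647523, z2 = atanh(-0.38) = -0.400060; difference d = -0.247463
Var(d) = 1/21 + 1/7 = 0.0476190 + 0.1428571 = 0.1904761
z = d/√Var(d) = -0.247463 / √0.1904761 = -0.247463 / 0.436436 = -0.567

-0.567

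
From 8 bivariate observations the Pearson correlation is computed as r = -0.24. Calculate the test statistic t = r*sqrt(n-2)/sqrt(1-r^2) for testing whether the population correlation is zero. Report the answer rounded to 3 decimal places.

1 − r² = 1 − 0.0576 = 0.9424;  √(1−r²) = 0.970773
√(n−2) = √6 = 2.449490
t = r·√(n−2)/√(1−r²) = -0.24 · 2.449490 / 0.970773 = -0.606

-0.606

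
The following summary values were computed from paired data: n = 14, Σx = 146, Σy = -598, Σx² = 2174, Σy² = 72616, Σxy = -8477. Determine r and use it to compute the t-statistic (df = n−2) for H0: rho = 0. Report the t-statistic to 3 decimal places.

-1.533

Numerator: nΣxy − (Σx)(Σy) = 14·(-8477) − (146)(-598) = -31370
Denominator: √[(nΣx²−(Σx)²)(nΣy²−(Σy)²)]
  nΣx²−(Σx)² = 14·2174 − 21316 = 9120;  nΣy²−(Σy)² = 14·72616 − 357604 = 659020
  √(9120·659020) = √6010262400 = 77525.8821
r = -31370 / 77525.8821 = -0.4046
t = r·√(n−2)/√(1−r²) = -0.4046·√12 / √(1−0.163701) = -1.401576 / 0.914494 = -1.533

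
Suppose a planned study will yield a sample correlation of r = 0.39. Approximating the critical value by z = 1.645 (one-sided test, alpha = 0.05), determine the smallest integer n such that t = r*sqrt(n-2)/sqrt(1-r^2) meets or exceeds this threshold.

Need r·√(n−2)/√(1−r²) ≥ 1.645
√(n−2) ≥ 1.645·√(1−0.1521) / 0.39 = 1.645·0.920815 / 0.39 = 3.8840
n−2 ≥ 15.0855  ⇒  n ≥ 17.0855
Smallest integer n = 18

18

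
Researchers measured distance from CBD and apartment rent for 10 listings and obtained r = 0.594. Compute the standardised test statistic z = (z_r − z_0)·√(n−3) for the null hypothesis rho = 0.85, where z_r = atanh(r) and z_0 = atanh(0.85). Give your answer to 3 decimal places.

-1.514

z_r = atanh(0.594) = 0.683824,  z_0 = atanh(0.85) = 1.256153
SE = 1/√(n−3) = 1/√7 = 0.377964
z = (z_r − z_0)/SE = (0.683824 − 1.256153) / 0.377964 = -0.572329 / 0.377964 = -1.514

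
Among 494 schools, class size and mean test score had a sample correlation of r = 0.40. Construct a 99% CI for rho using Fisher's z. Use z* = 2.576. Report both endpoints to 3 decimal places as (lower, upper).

(0.298, 0.493)

Fisher z: z_r = atanh(r) = ½·ln((1+0.40)/(1−0.40)) = 0.423649
SE(z) = 1/√(n−3) = 1/√491 = 0.045129
99% ⇒ z* = 2.576; margin = 2.576·0.045129 = 0.116252
CI on z-scale: (0.307397, 0.539901)
Back-transform: tanh(0.307397) = 0.298067, tanh(0.539901) = 0.492913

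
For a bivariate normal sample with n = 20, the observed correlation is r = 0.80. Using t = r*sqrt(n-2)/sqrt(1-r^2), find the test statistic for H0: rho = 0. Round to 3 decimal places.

5.657

t = r·√(n−2) / √(1−r²) with r = 0.80, n = 20
  = 0.80·√18 / √(1 − 0.6400)
  = 0.80·4.242641 / 0.600000
  = 3.394113 / 0.600000 = 5.657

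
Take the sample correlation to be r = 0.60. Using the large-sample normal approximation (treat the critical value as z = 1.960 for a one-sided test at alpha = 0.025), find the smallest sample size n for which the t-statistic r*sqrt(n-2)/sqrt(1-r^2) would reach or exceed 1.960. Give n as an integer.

r√(n−2)/√(1−r²) ≥ 1.960  ⇔  n−2 ≥ (1.960)²·(1−r²)/r²
(1−r²)/r² = (1−0.3600)/0.3600 = 1.7778
n ≥ 2 + 3.8416·1.7778 = 2 + 6.8296 = 8.8296
⌈8.8296⌉ = 9

9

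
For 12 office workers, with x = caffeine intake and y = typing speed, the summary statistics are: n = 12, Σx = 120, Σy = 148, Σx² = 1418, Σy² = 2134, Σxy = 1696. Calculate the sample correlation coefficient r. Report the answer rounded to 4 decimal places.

S_xy = nΣxy − ΣxΣy = 12·1696 − 120·148 = 20352 − 17760 = 2592
S_xx = nΣx² − (Σx)² = 12·1418 − 120² = 17016 − 14400 = 2616
S_yy = nΣy² − (Σy)² = 12·2134 − 148² = 25608 − 21904 = 3704
r = S_xy / √(S_xx·S_yy) = 2592 / √(2616·3704) = 2592 / √9689664 = 2592 / 3112.8225 = 0.8327

0.8327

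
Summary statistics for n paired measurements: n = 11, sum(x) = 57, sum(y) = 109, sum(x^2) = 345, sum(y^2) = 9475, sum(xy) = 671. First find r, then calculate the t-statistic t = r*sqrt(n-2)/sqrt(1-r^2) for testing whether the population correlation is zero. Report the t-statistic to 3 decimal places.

0.500

S_xy = nΣxy − ΣxΣy = 11·671 − 57·109 = 7381 − 6213 = 1168
S_xx = nΣx² − (Σx)² = 11·345 − 57² = 3795 − 3249 = 546
S_yy = nΣy² − (Σy)² = 11·9475 − 109² = 104225 − 11881 = 92344
r = S_xy / √(S_xx·S_yy) = 1168 / √(546·92344) = 1168 / √50419824 = 1168 / 7100.6918 = 0.1645
t = r·√(n−2)/√(1−r²) = 0.1645·√9 / √(1−0.027060) = 0.493500 / 0.986377 = 0.500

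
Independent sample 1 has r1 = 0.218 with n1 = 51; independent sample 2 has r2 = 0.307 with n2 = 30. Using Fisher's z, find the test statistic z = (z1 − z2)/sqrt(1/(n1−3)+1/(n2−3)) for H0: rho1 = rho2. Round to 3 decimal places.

z1 = atanh(0.218) = 0.221555,  z2 = atanh(0.307) = 0.317230
SE = √(1/(n1−3) + 1/(n2−3)) = √(1/48 + 1/27) = √(0.0208333 + 0.0370370) = √0.0578703 = 0.240562
z = (z1 − z2)/SE = (0.221555 − 0.317230) / 0.240562 = -0.095675 / 0.240562 = -0.398

-0.398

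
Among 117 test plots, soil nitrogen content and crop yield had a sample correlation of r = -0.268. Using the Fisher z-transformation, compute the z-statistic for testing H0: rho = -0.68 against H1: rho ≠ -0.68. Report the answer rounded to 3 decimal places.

z_r = atanh(-0.268) = -0.274708,  z_0 = atanh(-0.68) = -0.829114
SE = 1/√(n−3) = 1/√114 = 0.093659
z = (z_r − z_0)/SE = (-0.274708 − (-0.829114)) / 0.093659 = 0.554406 / 0.093659 = 5.919

5.919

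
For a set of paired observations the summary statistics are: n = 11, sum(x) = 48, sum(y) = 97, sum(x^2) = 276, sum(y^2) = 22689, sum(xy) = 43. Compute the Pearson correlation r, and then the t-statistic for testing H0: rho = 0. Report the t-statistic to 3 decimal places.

-0.997

Numerator: nΣxy − (Σx)(Σy) = 11·43 − (48)(97) = -4183
Denominator: √[(nΣx²−(Σx)²)(nΣy²−(Σy)²)]
  nΣx²−(Σx)² = 11·276 − 2304 = 732;  nΣy²−(Σy)² = 11·22689 − 9409 = 240170
  √(732·240170) = √175804440 = 13259.1267
r = -4183 / 13259.1267 = -0.3155
t = r·√(n−2)/√(1−r²) = -0.3155·√9 / √(1−0.099540) = -0.946500 / 0.948926 = -0.997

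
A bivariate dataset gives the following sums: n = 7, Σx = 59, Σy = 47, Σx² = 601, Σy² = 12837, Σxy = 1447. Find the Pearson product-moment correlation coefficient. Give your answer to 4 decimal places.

Numerator: nΣxy − (Σx)(Σy) = 7·1447 − (59)(47) = 7356
Denominator: √[(nΣx²−(Σx)²)(nΣy²−(Σy)²)]
  nΣx²−(Σx)² = 7·601 − 3481 = 726;  nΣy²−(Σy)² = 7·12837 − 2209 = 87650
  √(726·87650) = √63633900 = 7977.0859
r = 7356 / 7977.0859 = 0.9221

0.9221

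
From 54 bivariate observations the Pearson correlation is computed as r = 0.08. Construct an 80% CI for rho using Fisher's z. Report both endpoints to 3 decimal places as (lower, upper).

(-0.099, 0.254)

Fisher z: z_r = atanh(r) = ½·ln((1+0.08)/(1−0.08)) = 0.080171
SE(z) = 1/√(n−3) = 1/√51 = 0.140028
80% ⇒ z* = 1.282; margin = 1.282·0.140028 = 0.179516
CI on z-scale: (-0.099345, 0.259687)
Back-transform: tanh(-0.099345) = -0.099019, tanh(0.259687) = 0.254003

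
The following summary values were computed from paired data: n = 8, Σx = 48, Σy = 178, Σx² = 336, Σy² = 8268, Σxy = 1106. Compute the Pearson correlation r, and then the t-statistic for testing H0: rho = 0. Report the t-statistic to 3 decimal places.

Numerator: nΣxy − (Σx)(Σy) = 8·1106 − (48)(178) = 304
Denominator: √[(nΣx²−(Σx)²)(nΣy²−(Σy)²)]
  nΣx²−(Σx)² = 8·336 − 2304 = 384;  nΣy²−(Σy)² = 8·8268 − 31684 = 34460
  √(384·34460) = √13232640 = 3637.6696
r = 304 / 3637.6696 = 0.0836
t = r·√(n−2)/√(1−r²) = 0.0836·√6 / √(1−0.006989) = 0.204777 / 0.996499 = 0.205

0.205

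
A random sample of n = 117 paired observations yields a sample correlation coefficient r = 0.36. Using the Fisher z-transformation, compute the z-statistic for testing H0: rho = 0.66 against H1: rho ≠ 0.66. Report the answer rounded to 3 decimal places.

Fisher z: atanh(0.36) = 0.376886, atanh(0.66) = 0.792814
z = (z_r − z_0)·√(n−3) = (0.376886 − 0.792814)·√114 = -0.415928 · 10.677078 = -4.441

-4.441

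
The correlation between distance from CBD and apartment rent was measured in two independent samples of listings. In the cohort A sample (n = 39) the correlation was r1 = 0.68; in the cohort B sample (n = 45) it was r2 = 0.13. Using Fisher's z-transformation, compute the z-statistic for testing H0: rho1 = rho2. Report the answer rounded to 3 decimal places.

z1 = atanh(0.68) = 0.829114,  z2 = atanh(0.13) = 0.130740
SE = √(1/(n1−3) + 1/(n2−3)) = √(1/36 + 1/42) = √(0.0277778 + 0.0238095) = √0.0515873 = 0.227128
z = (z1 − z2)/SE = (0.829114 − 0.130740) / 0.227128 = 0.698374 / 0.227128 = 3.075

3.075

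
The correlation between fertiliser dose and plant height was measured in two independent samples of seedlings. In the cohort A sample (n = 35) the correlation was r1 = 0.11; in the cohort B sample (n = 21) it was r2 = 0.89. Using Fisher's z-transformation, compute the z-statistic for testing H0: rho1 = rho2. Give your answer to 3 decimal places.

Fisher z-transforms: z1 = atanh(0.11) = 0.110447, z2 = atanh(0.89) = 1.421926; difference d = -1.311479
Var(d) = 1/32 + 1/18 = 0.0312500 + 0.0555556 = 0.0868056
z = d/√Var(d) = -1.311479 / √0.0868056 = -1.311479 / 0.294628 = -4.451

-4.451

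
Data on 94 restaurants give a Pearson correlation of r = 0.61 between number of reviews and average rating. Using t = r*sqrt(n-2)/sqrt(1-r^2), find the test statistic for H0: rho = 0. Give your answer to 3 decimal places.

7.384

t = r·√(n−2) / √(1−r²) with r = 0.61, n = 94
  = 0.61·√92 / √(1 − 0.3721)
  = 0.61·9.591663 / 0.792401
  = 5.850914 / 0.792401 = 7.384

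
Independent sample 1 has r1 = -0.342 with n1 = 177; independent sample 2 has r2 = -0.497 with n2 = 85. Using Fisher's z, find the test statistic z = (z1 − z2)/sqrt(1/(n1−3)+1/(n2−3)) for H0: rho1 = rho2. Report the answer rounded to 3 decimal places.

Fisher z-transforms: z1 = atanh(-0.342) = -0.356356, z2 = atanh(-0.497) = -0.545314; difference d = 0.188958
Var(d) = 1/174 + 1/82 = 0.0057471 + 0.0121951 = 0.0179422
z = d/√Var(d) = 0.188958 / √0.0179422 = 0.188958 / 0.133948 = 1.411

1.411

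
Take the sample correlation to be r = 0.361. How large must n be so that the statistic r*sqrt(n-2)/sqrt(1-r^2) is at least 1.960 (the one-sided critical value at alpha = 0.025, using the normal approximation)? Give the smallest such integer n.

28

Need r·√(n−2)/√(1−r²) ≥ 1.960
√(n−2) ≥ 1.960·√(1−0.130321) / 0.361 = 1.960·0.932566 / 0.361 = 5.0632
n−2 ≥ 25.6360  ⇒  n ≥ 27.6360
Smallest integer n = 28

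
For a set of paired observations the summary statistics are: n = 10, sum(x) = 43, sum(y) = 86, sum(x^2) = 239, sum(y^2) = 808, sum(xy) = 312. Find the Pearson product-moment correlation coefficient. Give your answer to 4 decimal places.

-0.9502

S_xy = nΣxy − ΣxΣy = 10·312 − 43·86 = 3120 − 3698 = -578
S_xx = nΣx² − (Σx)² = 10·239 − 43² = 2390 − 1849 = 541
S_yy = nΣy² − (Σy)² = 10·808 − 86² = 8080 − 7396 = 684
r = S_xy / √(S_xx·S_yy) = -578 / √(541·684) = -578 / √370044 = -578 / 608.3124 = -0.9502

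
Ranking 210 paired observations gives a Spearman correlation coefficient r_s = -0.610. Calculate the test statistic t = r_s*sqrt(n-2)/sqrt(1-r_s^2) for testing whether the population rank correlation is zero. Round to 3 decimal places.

-11.102

1 − r_s² = 1 − 0.372100 = 0.627900;  √(1−r_s²) = 0.792401
√(n−2) = √208 = 14.422205
t = r_s·√(n−2)/√(1−r_s²) = -0.610 · 14.422205 / 0.792401 = -11.102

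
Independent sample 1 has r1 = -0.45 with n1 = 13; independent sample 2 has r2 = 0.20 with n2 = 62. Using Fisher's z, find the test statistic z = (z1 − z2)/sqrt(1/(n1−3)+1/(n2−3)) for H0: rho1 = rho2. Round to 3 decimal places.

-2.010

Fisher z-transforms: z1 = atanh(-0.45) = -0.484700, z2 = atanh(0.20) = 0.202733; difference d = -0.687433
Var(d) = 1/10 + 1/59 = 0.1000000 + 0.0169492 = 0.1169492
z = d/√Var(d) = -0.687433 / √0.1169492 = -0.687433 / 0.341978 = -2.010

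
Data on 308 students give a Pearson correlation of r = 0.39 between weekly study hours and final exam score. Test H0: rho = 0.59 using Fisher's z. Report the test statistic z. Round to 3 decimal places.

-4.643

Fisher z: atanh(0.39) = 0.411800, atanh(0.59) = 0.677666
z = (z_r − z_0)·√(n−3) = (0.411800 − 0.677666)·√305 = -0.265866 · 17.464249 = -4.643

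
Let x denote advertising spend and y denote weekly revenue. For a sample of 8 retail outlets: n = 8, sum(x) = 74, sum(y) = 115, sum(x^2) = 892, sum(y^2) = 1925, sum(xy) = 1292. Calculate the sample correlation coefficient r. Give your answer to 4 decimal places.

0.9610

S_xy = nΣxy − ΣxΣy = 8·1292 − 74·115 = 10336 − 8510 = 1826
S_xx = nΣx² − (Σx)² = 8·892 − 74² = 7136 − 5476 = 1660
S_yy = nΣy² − (Σy)² = 8·1925 − 115² = 15400 − 13225 = 2175
r = S_xy / √(S_xx·S_yy) = 1826 / √(1660·2175) = 1826 / √3610500 = 1826 / 1900.1316 = 0.9610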